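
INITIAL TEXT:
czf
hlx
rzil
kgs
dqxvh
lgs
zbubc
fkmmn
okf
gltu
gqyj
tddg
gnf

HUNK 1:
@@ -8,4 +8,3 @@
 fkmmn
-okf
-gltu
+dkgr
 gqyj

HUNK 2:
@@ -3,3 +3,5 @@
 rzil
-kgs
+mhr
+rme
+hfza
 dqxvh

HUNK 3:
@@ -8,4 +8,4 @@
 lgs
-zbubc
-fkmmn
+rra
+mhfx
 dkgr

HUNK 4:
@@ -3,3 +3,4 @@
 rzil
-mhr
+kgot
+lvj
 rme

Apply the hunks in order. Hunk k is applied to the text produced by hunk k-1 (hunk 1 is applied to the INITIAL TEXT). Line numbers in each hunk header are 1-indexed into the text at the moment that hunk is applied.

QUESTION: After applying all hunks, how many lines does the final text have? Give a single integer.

Hunk 1: at line 8 remove [okf,gltu] add [dkgr] -> 12 lines: czf hlx rzil kgs dqxvh lgs zbubc fkmmn dkgr gqyj tddg gnf
Hunk 2: at line 3 remove [kgs] add [mhr,rme,hfza] -> 14 lines: czf hlx rzil mhr rme hfza dqxvh lgs zbubc fkmmn dkgr gqyj tddg gnf
Hunk 3: at line 8 remove [zbubc,fkmmn] add [rra,mhfx] -> 14 lines: czf hlx rzil mhr rme hfza dqxvh lgs rra mhfx dkgr gqyj tddg gnf
Hunk 4: at line 3 remove [mhr] add [kgot,lvj] -> 15 lines: czf hlx rzil kgot lvj rme hfza dqxvh lgs rra mhfx dkgr gqyj tddg gnf
Final line count: 15

Answer: 15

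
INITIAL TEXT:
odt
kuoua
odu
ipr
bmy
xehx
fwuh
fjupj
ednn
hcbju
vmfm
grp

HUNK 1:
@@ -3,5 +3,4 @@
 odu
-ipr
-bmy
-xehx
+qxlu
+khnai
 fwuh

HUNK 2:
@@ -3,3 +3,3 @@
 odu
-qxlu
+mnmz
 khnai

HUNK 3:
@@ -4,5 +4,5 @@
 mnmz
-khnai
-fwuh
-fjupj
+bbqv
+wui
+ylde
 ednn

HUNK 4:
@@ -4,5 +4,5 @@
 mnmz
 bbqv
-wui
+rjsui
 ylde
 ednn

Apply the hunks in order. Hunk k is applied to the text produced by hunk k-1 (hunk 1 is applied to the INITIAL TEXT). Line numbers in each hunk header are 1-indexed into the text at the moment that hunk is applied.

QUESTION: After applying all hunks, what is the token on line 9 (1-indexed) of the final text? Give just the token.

Answer: hcbju

Derivation:
Hunk 1: at line 3 remove [ipr,bmy,xehx] add [qxlu,khnai] -> 11 lines: odt kuoua odu qxlu khnai fwuh fjupj ednn hcbju vmfm grp
Hunk 2: at line 3 remove [qxlu] add [mnmz] -> 11 lines: odt kuoua odu mnmz khnai fwuh fjupj ednn hcbju vmfm grp
Hunk 3: at line 4 remove [khnai,fwuh,fjupj] add [bbqv,wui,ylde] -> 11 lines: odt kuoua odu mnmz bbqv wui ylde ednn hcbju vmfm grp
Hunk 4: at line 4 remove [wui] add [rjsui] -> 11 lines: odt kuoua odu mnmz bbqv rjsui ylde ednn hcbju vmfm grp
Final line 9: hcbju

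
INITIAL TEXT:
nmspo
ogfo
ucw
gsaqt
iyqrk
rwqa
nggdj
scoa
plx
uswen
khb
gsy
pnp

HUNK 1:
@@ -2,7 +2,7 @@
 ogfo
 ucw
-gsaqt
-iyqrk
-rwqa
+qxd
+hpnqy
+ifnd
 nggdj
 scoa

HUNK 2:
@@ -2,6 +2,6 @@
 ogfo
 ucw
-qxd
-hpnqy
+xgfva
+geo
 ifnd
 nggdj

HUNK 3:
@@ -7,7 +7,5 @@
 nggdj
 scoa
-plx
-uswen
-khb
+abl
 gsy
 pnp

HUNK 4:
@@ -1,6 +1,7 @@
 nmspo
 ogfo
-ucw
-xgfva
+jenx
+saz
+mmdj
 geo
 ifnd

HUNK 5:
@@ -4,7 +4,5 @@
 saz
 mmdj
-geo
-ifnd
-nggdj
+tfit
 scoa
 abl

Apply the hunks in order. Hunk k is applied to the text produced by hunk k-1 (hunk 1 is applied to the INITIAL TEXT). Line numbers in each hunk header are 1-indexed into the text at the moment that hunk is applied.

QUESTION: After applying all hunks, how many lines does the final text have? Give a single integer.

Answer: 10

Derivation:
Hunk 1: at line 2 remove [gsaqt,iyqrk,rwqa] add [qxd,hpnqy,ifnd] -> 13 lines: nmspo ogfo ucw qxd hpnqy ifnd nggdj scoa plx uswen khb gsy pnp
Hunk 2: at line 2 remove [qxd,hpnqy] add [xgfva,geo] -> 13 lines: nmspo ogfo ucw xgfva geo ifnd nggdj scoa plx uswen khb gsy pnp
Hunk 3: at line 7 remove [plx,uswen,khb] add [abl] -> 11 lines: nmspo ogfo ucw xgfva geo ifnd nggdj scoa abl gsy pnp
Hunk 4: at line 1 remove [ucw,xgfva] add [jenx,saz,mmdj] -> 12 lines: nmspo ogfo jenx saz mmdj geo ifnd nggdj scoa abl gsy pnp
Hunk 5: at line 4 remove [geo,ifnd,nggdj] add [tfit] -> 10 lines: nmspo ogfo jenx saz mmdj tfit scoa abl gsy pnp
Final line count: 10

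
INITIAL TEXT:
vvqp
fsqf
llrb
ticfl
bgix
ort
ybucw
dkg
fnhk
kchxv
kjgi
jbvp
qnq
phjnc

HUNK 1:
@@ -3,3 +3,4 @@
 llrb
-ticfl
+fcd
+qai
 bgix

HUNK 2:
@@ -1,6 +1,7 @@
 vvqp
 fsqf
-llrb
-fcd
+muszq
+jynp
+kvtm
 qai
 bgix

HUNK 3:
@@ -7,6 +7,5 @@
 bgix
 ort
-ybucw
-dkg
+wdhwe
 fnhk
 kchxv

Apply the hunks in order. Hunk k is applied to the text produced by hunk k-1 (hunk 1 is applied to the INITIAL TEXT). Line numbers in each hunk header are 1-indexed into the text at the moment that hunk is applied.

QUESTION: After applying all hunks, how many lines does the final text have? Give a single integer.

Answer: 15

Derivation:
Hunk 1: at line 3 remove [ticfl] add [fcd,qai] -> 15 lines: vvqp fsqf llrb fcd qai bgix ort ybucw dkg fnhk kchxv kjgi jbvp qnq phjnc
Hunk 2: at line 1 remove [llrb,fcd] add [muszq,jynp,kvtm] -> 16 lines: vvqp fsqf muszq jynp kvtm qai bgix ort ybucw dkg fnhk kchxv kjgi jbvp qnq phjnc
Hunk 3: at line 7 remove [ybucw,dkg] add [wdhwe] -> 15 lines: vvqp fsqf muszq jynp kvtm qai bgix ort wdhwe fnhk kchxv kjgi jbvp qnq phjnc
Final line count: 15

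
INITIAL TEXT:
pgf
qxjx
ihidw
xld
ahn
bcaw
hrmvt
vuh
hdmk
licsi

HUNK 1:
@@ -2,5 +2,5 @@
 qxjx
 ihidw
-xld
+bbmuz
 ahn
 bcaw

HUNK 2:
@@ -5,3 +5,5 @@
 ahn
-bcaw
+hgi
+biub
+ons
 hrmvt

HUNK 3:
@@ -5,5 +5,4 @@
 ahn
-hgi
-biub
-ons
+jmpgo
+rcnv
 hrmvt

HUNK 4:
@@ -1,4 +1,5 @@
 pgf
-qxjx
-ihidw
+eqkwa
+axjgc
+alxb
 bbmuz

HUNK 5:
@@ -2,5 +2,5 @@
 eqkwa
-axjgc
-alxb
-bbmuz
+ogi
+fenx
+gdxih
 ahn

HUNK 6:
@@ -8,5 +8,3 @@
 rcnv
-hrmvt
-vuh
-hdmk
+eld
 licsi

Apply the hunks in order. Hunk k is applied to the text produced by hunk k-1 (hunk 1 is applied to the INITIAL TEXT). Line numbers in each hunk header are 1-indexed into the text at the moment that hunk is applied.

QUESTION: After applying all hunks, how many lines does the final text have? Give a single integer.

Answer: 10

Derivation:
Hunk 1: at line 2 remove [xld] add [bbmuz] -> 10 lines: pgf qxjx ihidw bbmuz ahn bcaw hrmvt vuh hdmk licsi
Hunk 2: at line 5 remove [bcaw] add [hgi,biub,ons] -> 12 lines: pgf qxjx ihidw bbmuz ahn hgi biub ons hrmvt vuh hdmk licsi
Hunk 3: at line 5 remove [hgi,biub,ons] add [jmpgo,rcnv] -> 11 lines: pgf qxjx ihidw bbmuz ahn jmpgo rcnv hrmvt vuh hdmk licsi
Hunk 4: at line 1 remove [qxjx,ihidw] add [eqkwa,axjgc,alxb] -> 12 lines: pgf eqkwa axjgc alxb bbmuz ahn jmpgo rcnv hrmvt vuh hdmk licsi
Hunk 5: at line 2 remove [axjgc,alxb,bbmuz] add [ogi,fenx,gdxih] -> 12 lines: pgf eqkwa ogi fenx gdxih ahn jmpgo rcnv hrmvt vuh hdmk licsi
Hunk 6: at line 8 remove [hrmvt,vuh,hdmk] add [eld] -> 10 lines: pgf eqkwa ogi fenx gdxih ahn jmpgo rcnv eld licsi
Final line count: 10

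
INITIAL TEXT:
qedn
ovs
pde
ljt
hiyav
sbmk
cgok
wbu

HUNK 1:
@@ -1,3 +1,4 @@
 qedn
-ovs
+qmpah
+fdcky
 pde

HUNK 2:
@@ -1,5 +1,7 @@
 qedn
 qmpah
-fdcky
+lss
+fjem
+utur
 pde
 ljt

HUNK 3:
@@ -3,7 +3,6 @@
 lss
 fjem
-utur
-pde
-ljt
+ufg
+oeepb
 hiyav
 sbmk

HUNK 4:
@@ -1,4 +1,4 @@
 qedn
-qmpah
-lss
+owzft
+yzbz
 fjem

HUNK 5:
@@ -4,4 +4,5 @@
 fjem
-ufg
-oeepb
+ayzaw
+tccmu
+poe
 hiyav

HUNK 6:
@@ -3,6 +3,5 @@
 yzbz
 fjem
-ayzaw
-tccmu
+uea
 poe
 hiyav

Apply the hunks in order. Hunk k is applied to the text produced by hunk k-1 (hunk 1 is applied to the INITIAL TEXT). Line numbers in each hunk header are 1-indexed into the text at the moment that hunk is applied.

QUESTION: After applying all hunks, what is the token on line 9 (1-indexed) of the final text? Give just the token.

Hunk 1: at line 1 remove [ovs] add [qmpah,fdcky] -> 9 lines: qedn qmpah fdcky pde ljt hiyav sbmk cgok wbu
Hunk 2: at line 1 remove [fdcky] add [lss,fjem,utur] -> 11 lines: qedn qmpah lss fjem utur pde ljt hiyav sbmk cgok wbu
Hunk 3: at line 3 remove [utur,pde,ljt] add [ufg,oeepb] -> 10 lines: qedn qmpah lss fjem ufg oeepb hiyav sbmk cgok wbu
Hunk 4: at line 1 remove [qmpah,lss] add [owzft,yzbz] -> 10 lines: qedn owzft yzbz fjem ufg oeepb hiyav sbmk cgok wbu
Hunk 5: at line 4 remove [ufg,oeepb] add [ayzaw,tccmu,poe] -> 11 lines: qedn owzft yzbz fjem ayzaw tccmu poe hiyav sbmk cgok wbu
Hunk 6: at line 3 remove [ayzaw,tccmu] add [uea] -> 10 lines: qedn owzft yzbz fjem uea poe hiyav sbmk cgok wbu
Final line 9: cgok

Answer: cgok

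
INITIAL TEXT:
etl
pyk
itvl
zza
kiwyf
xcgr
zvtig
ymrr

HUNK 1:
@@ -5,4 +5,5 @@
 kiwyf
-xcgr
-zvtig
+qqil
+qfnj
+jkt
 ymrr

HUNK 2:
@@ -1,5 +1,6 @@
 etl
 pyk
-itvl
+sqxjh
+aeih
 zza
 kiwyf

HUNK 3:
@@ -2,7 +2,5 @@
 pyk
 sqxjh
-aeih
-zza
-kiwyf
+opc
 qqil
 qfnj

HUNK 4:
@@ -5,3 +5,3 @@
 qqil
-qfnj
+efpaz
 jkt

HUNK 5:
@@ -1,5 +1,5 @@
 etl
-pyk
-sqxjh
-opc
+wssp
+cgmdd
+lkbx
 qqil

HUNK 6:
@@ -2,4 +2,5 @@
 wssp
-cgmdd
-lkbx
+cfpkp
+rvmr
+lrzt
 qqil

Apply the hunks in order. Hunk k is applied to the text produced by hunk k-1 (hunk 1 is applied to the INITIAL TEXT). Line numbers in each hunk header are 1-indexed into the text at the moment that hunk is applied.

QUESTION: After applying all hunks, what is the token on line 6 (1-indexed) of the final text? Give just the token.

Hunk 1: at line 5 remove [xcgr,zvtig] add [qqil,qfnj,jkt] -> 9 lines: etl pyk itvl zza kiwyf qqil qfnj jkt ymrr
Hunk 2: at line 1 remove [itvl] add [sqxjh,aeih] -> 10 lines: etl pyk sqxjh aeih zza kiwyf qqil qfnj jkt ymrr
Hunk 3: at line 2 remove [aeih,zza,kiwyf] add [opc] -> 8 lines: etl pyk sqxjh opc qqil qfnj jkt ymrr
Hunk 4: at line 5 remove [qfnj] add [efpaz] -> 8 lines: etl pyk sqxjh opc qqil efpaz jkt ymrr
Hunk 5: at line 1 remove [pyk,sqxjh,opc] add [wssp,cgmdd,lkbx] -> 8 lines: etl wssp cgmdd lkbx qqil efpaz jkt ymrr
Hunk 6: at line 2 remove [cgmdd,lkbx] add [cfpkp,rvmr,lrzt] -> 9 lines: etl wssp cfpkp rvmr lrzt qqil efpaz jkt ymrr
Final line 6: qqil

Answer: qqil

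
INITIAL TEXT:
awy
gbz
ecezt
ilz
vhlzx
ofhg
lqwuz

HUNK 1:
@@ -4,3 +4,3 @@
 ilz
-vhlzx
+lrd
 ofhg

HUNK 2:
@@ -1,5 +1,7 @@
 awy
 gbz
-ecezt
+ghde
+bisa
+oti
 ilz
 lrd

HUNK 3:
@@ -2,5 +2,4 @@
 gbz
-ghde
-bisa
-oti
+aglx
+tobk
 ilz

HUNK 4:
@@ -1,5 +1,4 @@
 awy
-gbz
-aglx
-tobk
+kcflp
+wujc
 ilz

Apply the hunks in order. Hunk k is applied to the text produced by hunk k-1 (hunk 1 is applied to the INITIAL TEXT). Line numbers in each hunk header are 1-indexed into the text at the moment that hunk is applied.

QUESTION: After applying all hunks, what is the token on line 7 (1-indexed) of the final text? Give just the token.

Answer: lqwuz

Derivation:
Hunk 1: at line 4 remove [vhlzx] add [lrd] -> 7 lines: awy gbz ecezt ilz lrd ofhg lqwuz
Hunk 2: at line 1 remove [ecezt] add [ghde,bisa,oti] -> 9 lines: awy gbz ghde bisa oti ilz lrd ofhg lqwuz
Hunk 3: at line 2 remove [ghde,bisa,oti] add [aglx,tobk] -> 8 lines: awy gbz aglx tobk ilz lrd ofhg lqwuz
Hunk 4: at line 1 remove [gbz,aglx,tobk] add [kcflp,wujc] -> 7 lines: awy kcflp wujc ilz lrd ofhg lqwuz
Final line 7: lqwuz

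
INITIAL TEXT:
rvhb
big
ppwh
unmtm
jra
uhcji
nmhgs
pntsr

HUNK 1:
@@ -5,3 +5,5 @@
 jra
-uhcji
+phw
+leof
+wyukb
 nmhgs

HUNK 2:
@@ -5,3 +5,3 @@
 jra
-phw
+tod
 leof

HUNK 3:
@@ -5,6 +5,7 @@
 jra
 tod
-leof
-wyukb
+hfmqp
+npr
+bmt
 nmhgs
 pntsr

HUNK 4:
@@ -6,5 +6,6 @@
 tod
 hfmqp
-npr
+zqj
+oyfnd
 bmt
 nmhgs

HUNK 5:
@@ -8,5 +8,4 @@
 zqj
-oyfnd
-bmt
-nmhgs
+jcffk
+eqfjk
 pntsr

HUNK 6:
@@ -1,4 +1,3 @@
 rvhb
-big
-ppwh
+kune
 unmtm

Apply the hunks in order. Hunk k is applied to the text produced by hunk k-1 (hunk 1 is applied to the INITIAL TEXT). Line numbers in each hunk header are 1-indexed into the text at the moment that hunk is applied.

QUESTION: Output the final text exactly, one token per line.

Answer: rvhb
kune
unmtm
jra
tod
hfmqp
zqj
jcffk
eqfjk
pntsr

Derivation:
Hunk 1: at line 5 remove [uhcji] add [phw,leof,wyukb] -> 10 lines: rvhb big ppwh unmtm jra phw leof wyukb nmhgs pntsr
Hunk 2: at line 5 remove [phw] add [tod] -> 10 lines: rvhb big ppwh unmtm jra tod leof wyukb nmhgs pntsr
Hunk 3: at line 5 remove [leof,wyukb] add [hfmqp,npr,bmt] -> 11 lines: rvhb big ppwh unmtm jra tod hfmqp npr bmt nmhgs pntsr
Hunk 4: at line 6 remove [npr] add [zqj,oyfnd] -> 12 lines: rvhb big ppwh unmtm jra tod hfmqp zqj oyfnd bmt nmhgs pntsr
Hunk 5: at line 8 remove [oyfnd,bmt,nmhgs] add [jcffk,eqfjk] -> 11 lines: rvhb big ppwh unmtm jra tod hfmqp zqj jcffk eqfjk pntsr
Hunk 6: at line 1 remove [big,ppwh] add [kune] -> 10 lines: rvhb kune unmtm jra tod hfmqp zqj jcffk eqfjk pntsr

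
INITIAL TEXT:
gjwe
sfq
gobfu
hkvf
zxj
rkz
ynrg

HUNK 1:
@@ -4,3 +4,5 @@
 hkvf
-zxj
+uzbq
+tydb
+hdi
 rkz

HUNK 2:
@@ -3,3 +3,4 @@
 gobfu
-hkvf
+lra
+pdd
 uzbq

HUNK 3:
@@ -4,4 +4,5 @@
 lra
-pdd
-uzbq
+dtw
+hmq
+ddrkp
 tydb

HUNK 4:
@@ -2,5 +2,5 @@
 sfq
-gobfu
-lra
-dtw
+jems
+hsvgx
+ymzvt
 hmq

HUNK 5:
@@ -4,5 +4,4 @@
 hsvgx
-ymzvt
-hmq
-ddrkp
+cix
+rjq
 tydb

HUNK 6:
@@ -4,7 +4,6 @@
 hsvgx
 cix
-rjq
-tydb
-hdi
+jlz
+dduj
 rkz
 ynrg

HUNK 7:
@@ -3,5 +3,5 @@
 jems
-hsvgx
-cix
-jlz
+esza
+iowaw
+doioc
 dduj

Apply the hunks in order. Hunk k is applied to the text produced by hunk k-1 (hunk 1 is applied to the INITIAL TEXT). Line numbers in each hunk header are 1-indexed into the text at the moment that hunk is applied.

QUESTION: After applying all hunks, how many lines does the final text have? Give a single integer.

Answer: 9

Derivation:
Hunk 1: at line 4 remove [zxj] add [uzbq,tydb,hdi] -> 9 lines: gjwe sfq gobfu hkvf uzbq tydb hdi rkz ynrg
Hunk 2: at line 3 remove [hkvf] add [lra,pdd] -> 10 lines: gjwe sfq gobfu lra pdd uzbq tydb hdi rkz ynrg
Hunk 3: at line 4 remove [pdd,uzbq] add [dtw,hmq,ddrkp] -> 11 lines: gjwe sfq gobfu lra dtw hmq ddrkp tydb hdi rkz ynrg
Hunk 4: at line 2 remove [gobfu,lra,dtw] add [jems,hsvgx,ymzvt] -> 11 lines: gjwe sfq jems hsvgx ymzvt hmq ddrkp tydb hdi rkz ynrg
Hunk 5: at line 4 remove [ymzvt,hmq,ddrkp] add [cix,rjq] -> 10 lines: gjwe sfq jems hsvgx cix rjq tydb hdi rkz ynrg
Hunk 6: at line 4 remove [rjq,tydb,hdi] add [jlz,dduj] -> 9 lines: gjwe sfq jems hsvgx cix jlz dduj rkz ynrg
Hunk 7: at line 3 remove [hsvgx,cix,jlz] add [esza,iowaw,doioc] -> 9 lines: gjwe sfq jems esza iowaw doioc dduj rkz ynrg
Final line count: 9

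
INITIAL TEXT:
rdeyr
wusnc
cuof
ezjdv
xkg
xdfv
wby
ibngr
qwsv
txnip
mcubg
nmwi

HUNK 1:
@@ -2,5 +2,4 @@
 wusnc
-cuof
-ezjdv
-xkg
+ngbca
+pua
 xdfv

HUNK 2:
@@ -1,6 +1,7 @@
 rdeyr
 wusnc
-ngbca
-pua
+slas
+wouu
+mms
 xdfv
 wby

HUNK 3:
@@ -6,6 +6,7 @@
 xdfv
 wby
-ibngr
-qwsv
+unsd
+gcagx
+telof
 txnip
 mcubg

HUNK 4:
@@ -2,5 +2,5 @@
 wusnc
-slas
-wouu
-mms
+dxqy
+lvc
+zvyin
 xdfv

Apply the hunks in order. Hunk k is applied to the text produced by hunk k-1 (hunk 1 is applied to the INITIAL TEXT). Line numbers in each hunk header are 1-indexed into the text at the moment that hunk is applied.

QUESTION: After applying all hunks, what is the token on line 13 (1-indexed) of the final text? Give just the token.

Answer: nmwi

Derivation:
Hunk 1: at line 2 remove [cuof,ezjdv,xkg] add [ngbca,pua] -> 11 lines: rdeyr wusnc ngbca pua xdfv wby ibngr qwsv txnip mcubg nmwi
Hunk 2: at line 1 remove [ngbca,pua] add [slas,wouu,mms] -> 12 lines: rdeyr wusnc slas wouu mms xdfv wby ibngr qwsv txnip mcubg nmwi
Hunk 3: at line 6 remove [ibngr,qwsv] add [unsd,gcagx,telof] -> 13 lines: rdeyr wusnc slas wouu mms xdfv wby unsd gcagx telof txnip mcubg nmwi
Hunk 4: at line 2 remove [slas,wouu,mms] add [dxqy,lvc,zvyin] -> 13 lines: rdeyr wusnc dxqy lvc zvyin xdfv wby unsd gcagx telof txnip mcubg nmwi
Final line 13: nmwi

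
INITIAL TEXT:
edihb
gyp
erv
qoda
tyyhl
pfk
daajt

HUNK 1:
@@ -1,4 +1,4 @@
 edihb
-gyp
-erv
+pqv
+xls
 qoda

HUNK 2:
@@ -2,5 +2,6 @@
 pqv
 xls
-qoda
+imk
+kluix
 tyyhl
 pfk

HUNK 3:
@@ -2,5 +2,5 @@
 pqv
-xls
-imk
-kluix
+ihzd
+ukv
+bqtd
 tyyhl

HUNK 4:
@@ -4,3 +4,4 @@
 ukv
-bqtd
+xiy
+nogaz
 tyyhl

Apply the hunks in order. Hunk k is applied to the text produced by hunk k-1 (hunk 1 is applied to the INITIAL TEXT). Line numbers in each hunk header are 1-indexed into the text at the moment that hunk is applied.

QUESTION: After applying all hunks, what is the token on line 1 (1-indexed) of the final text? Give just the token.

Hunk 1: at line 1 remove [gyp,erv] add [pqv,xls] -> 7 lines: edihb pqv xls qoda tyyhl pfk daajt
Hunk 2: at line 2 remove [qoda] add [imk,kluix] -> 8 lines: edihb pqv xls imk kluix tyyhl pfk daajt
Hunk 3: at line 2 remove [xls,imk,kluix] add [ihzd,ukv,bqtd] -> 8 lines: edihb pqv ihzd ukv bqtd tyyhl pfk daajt
Hunk 4: at line 4 remove [bqtd] add [xiy,nogaz] -> 9 lines: edihb pqv ihzd ukv xiy nogaz tyyhl pfk daajt
Final line 1: edihb

Answer: edihb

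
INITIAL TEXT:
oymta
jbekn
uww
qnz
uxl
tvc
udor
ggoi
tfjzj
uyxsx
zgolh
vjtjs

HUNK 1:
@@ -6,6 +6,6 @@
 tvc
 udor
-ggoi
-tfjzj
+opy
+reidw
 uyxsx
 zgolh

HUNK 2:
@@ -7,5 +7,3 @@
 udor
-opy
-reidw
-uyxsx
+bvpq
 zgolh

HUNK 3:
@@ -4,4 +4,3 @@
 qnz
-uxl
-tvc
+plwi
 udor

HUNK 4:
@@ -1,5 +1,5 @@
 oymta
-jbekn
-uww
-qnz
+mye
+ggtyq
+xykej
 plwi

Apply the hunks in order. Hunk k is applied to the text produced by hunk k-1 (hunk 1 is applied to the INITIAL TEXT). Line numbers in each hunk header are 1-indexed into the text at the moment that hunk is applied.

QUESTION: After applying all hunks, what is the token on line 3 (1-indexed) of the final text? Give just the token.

Hunk 1: at line 6 remove [ggoi,tfjzj] add [opy,reidw] -> 12 lines: oymta jbekn uww qnz uxl tvc udor opy reidw uyxsx zgolh vjtjs
Hunk 2: at line 7 remove [opy,reidw,uyxsx] add [bvpq] -> 10 lines: oymta jbekn uww qnz uxl tvc udor bvpq zgolh vjtjs
Hunk 3: at line 4 remove [uxl,tvc] add [plwi] -> 9 lines: oymta jbekn uww qnz plwi udor bvpq zgolh vjtjs
Hunk 4: at line 1 remove [jbekn,uww,qnz] add [mye,ggtyq,xykej] -> 9 lines: oymta mye ggtyq xykej plwi udor bvpq zgolh vjtjs
Final line 3: ggtyq

Answer: ggtyq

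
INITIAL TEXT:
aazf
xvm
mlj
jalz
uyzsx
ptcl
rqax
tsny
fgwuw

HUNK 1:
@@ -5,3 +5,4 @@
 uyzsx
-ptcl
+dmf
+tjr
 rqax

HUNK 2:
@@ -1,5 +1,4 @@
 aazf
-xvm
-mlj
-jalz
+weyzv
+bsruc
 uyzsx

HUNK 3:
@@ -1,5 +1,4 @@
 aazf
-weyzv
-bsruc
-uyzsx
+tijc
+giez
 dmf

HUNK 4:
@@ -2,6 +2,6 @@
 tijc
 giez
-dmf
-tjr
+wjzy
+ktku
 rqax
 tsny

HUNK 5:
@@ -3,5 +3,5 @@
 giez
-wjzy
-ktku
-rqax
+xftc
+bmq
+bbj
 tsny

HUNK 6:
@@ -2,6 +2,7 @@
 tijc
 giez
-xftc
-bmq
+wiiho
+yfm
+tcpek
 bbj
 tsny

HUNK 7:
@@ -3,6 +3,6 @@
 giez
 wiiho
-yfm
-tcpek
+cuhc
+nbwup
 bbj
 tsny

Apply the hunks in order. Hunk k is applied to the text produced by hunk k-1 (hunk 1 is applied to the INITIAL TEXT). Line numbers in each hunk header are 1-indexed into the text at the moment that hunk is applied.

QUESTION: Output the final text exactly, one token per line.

Hunk 1: at line 5 remove [ptcl] add [dmf,tjr] -> 10 lines: aazf xvm mlj jalz uyzsx dmf tjr rqax tsny fgwuw
Hunk 2: at line 1 remove [xvm,mlj,jalz] add [weyzv,bsruc] -> 9 lines: aazf weyzv bsruc uyzsx dmf tjr rqax tsny fgwuw
Hunk 3: at line 1 remove [weyzv,bsruc,uyzsx] add [tijc,giez] -> 8 lines: aazf tijc giez dmf tjr rqax tsny fgwuw
Hunk 4: at line 2 remove [dmf,tjr] add [wjzy,ktku] -> 8 lines: aazf tijc giez wjzy ktku rqax tsny fgwuw
Hunk 5: at line 3 remove [wjzy,ktku,rqax] add [xftc,bmq,bbj] -> 8 lines: aazf tijc giez xftc bmq bbj tsny fgwuw
Hunk 6: at line 2 remove [xftc,bmq] add [wiiho,yfm,tcpek] -> 9 lines: aazf tijc giez wiiho yfm tcpek bbj tsny fgwuw
Hunk 7: at line 3 remove [yfm,tcpek] add [cuhc,nbwup] -> 9 lines: aazf tijc giez wiiho cuhc nbwup bbj tsny fgwuw

Answer: aazf
tijc
giez
wiiho
cuhc
nbwup
bbj
tsny
fgwuw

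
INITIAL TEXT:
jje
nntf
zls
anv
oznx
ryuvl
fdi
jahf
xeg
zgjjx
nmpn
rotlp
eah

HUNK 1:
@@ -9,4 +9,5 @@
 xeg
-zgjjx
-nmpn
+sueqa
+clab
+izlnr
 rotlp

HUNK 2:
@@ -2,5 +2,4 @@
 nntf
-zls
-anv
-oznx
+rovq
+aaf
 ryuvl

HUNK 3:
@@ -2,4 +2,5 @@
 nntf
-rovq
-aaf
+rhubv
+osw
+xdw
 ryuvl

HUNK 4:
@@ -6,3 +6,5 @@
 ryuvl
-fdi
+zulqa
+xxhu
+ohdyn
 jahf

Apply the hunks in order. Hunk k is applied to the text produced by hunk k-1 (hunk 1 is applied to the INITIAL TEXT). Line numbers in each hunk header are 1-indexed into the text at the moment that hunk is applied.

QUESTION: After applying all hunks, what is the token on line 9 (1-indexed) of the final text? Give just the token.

Answer: ohdyn

Derivation:
Hunk 1: at line 9 remove [zgjjx,nmpn] add [sueqa,clab,izlnr] -> 14 lines: jje nntf zls anv oznx ryuvl fdi jahf xeg sueqa clab izlnr rotlp eah
Hunk 2: at line 2 remove [zls,anv,oznx] add [rovq,aaf] -> 13 lines: jje nntf rovq aaf ryuvl fdi jahf xeg sueqa clab izlnr rotlp eah
Hunk 3: at line 2 remove [rovq,aaf] add [rhubv,osw,xdw] -> 14 lines: jje nntf rhubv osw xdw ryuvl fdi jahf xeg sueqa clab izlnr rotlp eah
Hunk 4: at line 6 remove [fdi] add [zulqa,xxhu,ohdyn] -> 16 lines: jje nntf rhubv osw xdw ryuvl zulqa xxhu ohdyn jahf xeg sueqa clab izlnr rotlp eah
Final line 9: ohdyn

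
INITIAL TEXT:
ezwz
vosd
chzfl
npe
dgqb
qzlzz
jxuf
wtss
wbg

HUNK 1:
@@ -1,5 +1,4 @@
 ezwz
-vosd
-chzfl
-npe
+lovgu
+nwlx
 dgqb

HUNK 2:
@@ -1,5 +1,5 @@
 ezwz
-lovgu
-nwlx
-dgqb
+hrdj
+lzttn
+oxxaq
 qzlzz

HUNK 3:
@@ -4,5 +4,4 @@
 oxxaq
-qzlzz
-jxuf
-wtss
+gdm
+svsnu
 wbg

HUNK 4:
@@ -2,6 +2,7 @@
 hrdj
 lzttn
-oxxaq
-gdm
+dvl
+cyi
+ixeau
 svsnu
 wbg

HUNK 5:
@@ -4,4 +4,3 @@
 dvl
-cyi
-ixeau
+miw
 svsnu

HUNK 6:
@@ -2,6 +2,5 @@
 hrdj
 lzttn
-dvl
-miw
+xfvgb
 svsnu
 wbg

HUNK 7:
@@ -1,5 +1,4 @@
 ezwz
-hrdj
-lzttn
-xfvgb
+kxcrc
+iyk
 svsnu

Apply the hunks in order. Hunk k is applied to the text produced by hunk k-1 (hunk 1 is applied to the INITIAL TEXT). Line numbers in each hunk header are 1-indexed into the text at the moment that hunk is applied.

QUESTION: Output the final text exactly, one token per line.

Answer: ezwz
kxcrc
iyk
svsnu
wbg

Derivation:
Hunk 1: at line 1 remove [vosd,chzfl,npe] add [lovgu,nwlx] -> 8 lines: ezwz lovgu nwlx dgqb qzlzz jxuf wtss wbg
Hunk 2: at line 1 remove [lovgu,nwlx,dgqb] add [hrdj,lzttn,oxxaq] -> 8 lines: ezwz hrdj lzttn oxxaq qzlzz jxuf wtss wbg
Hunk 3: at line 4 remove [qzlzz,jxuf,wtss] add [gdm,svsnu] -> 7 lines: ezwz hrdj lzttn oxxaq gdm svsnu wbg
Hunk 4: at line 2 remove [oxxaq,gdm] add [dvl,cyi,ixeau] -> 8 lines: ezwz hrdj lzttn dvl cyi ixeau svsnu wbg
Hunk 5: at line 4 remove [cyi,ixeau] add [miw] -> 7 lines: ezwz hrdj lzttn dvl miw svsnu wbg
Hunk 6: at line 2 remove [dvl,miw] add [xfvgb] -> 6 lines: ezwz hrdj lzttn xfvgb svsnu wbg
Hunk 7: at line 1 remove [hrdj,lzttn,xfvgb] add [kxcrc,iyk] -> 5 lines: ezwz kxcrc iyk svsnu wbg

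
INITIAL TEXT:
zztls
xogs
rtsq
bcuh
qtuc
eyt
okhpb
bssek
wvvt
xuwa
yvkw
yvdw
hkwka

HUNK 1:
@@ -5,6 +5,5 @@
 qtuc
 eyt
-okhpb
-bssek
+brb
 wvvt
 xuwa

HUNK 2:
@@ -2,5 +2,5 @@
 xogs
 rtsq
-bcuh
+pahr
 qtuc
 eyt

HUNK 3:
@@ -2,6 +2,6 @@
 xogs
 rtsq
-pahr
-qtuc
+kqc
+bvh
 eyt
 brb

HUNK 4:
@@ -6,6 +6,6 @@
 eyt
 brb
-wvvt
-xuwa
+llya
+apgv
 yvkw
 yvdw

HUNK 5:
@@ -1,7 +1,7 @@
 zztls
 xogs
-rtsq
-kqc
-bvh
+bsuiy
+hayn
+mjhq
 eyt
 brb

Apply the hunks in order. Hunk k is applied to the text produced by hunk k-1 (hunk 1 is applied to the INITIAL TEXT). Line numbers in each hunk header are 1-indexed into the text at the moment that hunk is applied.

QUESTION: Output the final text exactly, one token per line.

Hunk 1: at line 5 remove [okhpb,bssek] add [brb] -> 12 lines: zztls xogs rtsq bcuh qtuc eyt brb wvvt xuwa yvkw yvdw hkwka
Hunk 2: at line 2 remove [bcuh] add [pahr] -> 12 lines: zztls xogs rtsq pahr qtuc eyt brb wvvt xuwa yvkw yvdw hkwka
Hunk 3: at line 2 remove [pahr,qtuc] add [kqc,bvh] -> 12 lines: zztls xogs rtsq kqc bvh eyt brb wvvt xuwa yvkw yvdw hkwka
Hunk 4: at line 6 remove [wvvt,xuwa] add [llya,apgv] -> 12 lines: zztls xogs rtsq kqc bvh eyt brb llya apgv yvkw yvdw hkwka
Hunk 5: at line 1 remove [rtsq,kqc,bvh] add [bsuiy,hayn,mjhq] -> 12 lines: zztls xogs bsuiy hayn mjhq eyt brb llya apgv yvkw yvdw hkwka

Answer: zztls
xogs
bsuiy
hayn
mjhq
eyt
brb
llya
apgv
yvkw
yvdw
hkwka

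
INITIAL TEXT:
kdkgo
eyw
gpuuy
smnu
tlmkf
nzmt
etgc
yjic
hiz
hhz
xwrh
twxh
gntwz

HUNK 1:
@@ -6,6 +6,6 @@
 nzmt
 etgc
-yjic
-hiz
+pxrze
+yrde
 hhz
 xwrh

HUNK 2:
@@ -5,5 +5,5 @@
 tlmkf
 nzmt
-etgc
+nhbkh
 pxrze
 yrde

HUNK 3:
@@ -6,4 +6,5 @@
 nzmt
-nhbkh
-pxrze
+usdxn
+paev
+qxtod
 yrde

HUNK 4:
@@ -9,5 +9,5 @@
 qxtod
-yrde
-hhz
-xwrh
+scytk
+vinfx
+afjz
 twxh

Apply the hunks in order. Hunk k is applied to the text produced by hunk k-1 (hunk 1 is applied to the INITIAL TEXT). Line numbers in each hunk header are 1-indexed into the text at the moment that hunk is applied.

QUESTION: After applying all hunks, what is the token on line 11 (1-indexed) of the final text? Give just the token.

Answer: vinfx

Derivation:
Hunk 1: at line 6 remove [yjic,hiz] add [pxrze,yrde] -> 13 lines: kdkgo eyw gpuuy smnu tlmkf nzmt etgc pxrze yrde hhz xwrh twxh gntwz
Hunk 2: at line 5 remove [etgc] add [nhbkh] -> 13 lines: kdkgo eyw gpuuy smnu tlmkf nzmt nhbkh pxrze yrde hhz xwrh twxh gntwz
Hunk 3: at line 6 remove [nhbkh,pxrze] add [usdxn,paev,qxtod] -> 14 lines: kdkgo eyw gpuuy smnu tlmkf nzmt usdxn paev qxtod yrde hhz xwrh twxh gntwz
Hunk 4: at line 9 remove [yrde,hhz,xwrh] add [scytk,vinfx,afjz] -> 14 lines: kdkgo eyw gpuuy smnu tlmkf nzmt usdxn paev qxtod scytk vinfx afjz twxh gntwz
Final line 11: vinfx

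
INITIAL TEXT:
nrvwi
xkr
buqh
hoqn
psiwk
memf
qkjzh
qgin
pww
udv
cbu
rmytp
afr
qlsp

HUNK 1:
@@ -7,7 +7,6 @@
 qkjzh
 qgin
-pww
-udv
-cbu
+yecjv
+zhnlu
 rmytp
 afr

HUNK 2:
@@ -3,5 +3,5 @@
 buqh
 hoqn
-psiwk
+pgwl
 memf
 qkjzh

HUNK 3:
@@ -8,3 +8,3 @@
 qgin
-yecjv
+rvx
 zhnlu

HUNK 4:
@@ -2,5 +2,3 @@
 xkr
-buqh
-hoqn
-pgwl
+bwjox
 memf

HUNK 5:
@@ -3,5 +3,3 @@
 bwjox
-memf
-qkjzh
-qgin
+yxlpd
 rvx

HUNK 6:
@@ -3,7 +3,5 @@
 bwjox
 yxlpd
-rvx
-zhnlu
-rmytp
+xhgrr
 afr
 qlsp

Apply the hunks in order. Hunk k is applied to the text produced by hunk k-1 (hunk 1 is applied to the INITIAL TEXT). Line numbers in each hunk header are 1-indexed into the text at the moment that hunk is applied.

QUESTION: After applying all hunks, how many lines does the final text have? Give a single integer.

Hunk 1: at line 7 remove [pww,udv,cbu] add [yecjv,zhnlu] -> 13 lines: nrvwi xkr buqh hoqn psiwk memf qkjzh qgin yecjv zhnlu rmytp afr qlsp
Hunk 2: at line 3 remove [psiwk] add [pgwl] -> 13 lines: nrvwi xkr buqh hoqn pgwl memf qkjzh qgin yecjv zhnlu rmytp afr qlsp
Hunk 3: at line 8 remove [yecjv] add [rvx] -> 13 lines: nrvwi xkr buqh hoqn pgwl memf qkjzh qgin rvx zhnlu rmytp afr qlsp
Hunk 4: at line 2 remove [buqh,hoqn,pgwl] add [bwjox] -> 11 lines: nrvwi xkr bwjox memf qkjzh qgin rvx zhnlu rmytp afr qlsp
Hunk 5: at line 3 remove [memf,qkjzh,qgin] add [yxlpd] -> 9 lines: nrvwi xkr bwjox yxlpd rvx zhnlu rmytp afr qlsp
Hunk 6: at line 3 remove [rvx,zhnlu,rmytp] add [xhgrr] -> 7 lines: nrvwi xkr bwjox yxlpd xhgrr afr qlsp
Final line count: 7

Answer: 7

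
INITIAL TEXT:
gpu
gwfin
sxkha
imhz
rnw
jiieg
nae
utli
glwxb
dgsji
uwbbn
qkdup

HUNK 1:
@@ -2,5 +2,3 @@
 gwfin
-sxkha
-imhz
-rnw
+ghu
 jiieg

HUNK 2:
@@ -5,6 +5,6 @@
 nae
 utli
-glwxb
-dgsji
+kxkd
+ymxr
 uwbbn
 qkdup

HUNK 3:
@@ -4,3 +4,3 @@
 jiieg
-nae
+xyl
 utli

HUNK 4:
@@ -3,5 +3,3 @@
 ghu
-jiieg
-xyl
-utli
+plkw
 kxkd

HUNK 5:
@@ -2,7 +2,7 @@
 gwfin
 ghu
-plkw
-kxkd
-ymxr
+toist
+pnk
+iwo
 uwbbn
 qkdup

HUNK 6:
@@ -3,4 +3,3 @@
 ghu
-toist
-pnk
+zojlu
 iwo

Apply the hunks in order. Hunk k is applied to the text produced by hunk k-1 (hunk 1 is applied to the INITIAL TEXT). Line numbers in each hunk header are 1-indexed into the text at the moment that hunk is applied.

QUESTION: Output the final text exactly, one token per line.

Hunk 1: at line 2 remove [sxkha,imhz,rnw] add [ghu] -> 10 lines: gpu gwfin ghu jiieg nae utli glwxb dgsji uwbbn qkdup
Hunk 2: at line 5 remove [glwxb,dgsji] add [kxkd,ymxr] -> 10 lines: gpu gwfin ghu jiieg nae utli kxkd ymxr uwbbn qkdup
Hunk 3: at line 4 remove [nae] add [xyl] -> 10 lines: gpu gwfin ghu jiieg xyl utli kxkd ymxr uwbbn qkdup
Hunk 4: at line 3 remove [jiieg,xyl,utli] add [plkw] -> 8 lines: gpu gwfin ghu plkw kxkd ymxr uwbbn qkdup
Hunk 5: at line 2 remove [plkw,kxkd,ymxr] add [toist,pnk,iwo] -> 8 lines: gpu gwfin ghu toist pnk iwo uwbbn qkdup
Hunk 6: at line 3 remove [toist,pnk] add [zojlu] -> 7 lines: gpu gwfin ghu zojlu iwo uwbbn qkdup

Answer: gpu
gwfin
ghu
zojlu
iwo
uwbbn
qkdup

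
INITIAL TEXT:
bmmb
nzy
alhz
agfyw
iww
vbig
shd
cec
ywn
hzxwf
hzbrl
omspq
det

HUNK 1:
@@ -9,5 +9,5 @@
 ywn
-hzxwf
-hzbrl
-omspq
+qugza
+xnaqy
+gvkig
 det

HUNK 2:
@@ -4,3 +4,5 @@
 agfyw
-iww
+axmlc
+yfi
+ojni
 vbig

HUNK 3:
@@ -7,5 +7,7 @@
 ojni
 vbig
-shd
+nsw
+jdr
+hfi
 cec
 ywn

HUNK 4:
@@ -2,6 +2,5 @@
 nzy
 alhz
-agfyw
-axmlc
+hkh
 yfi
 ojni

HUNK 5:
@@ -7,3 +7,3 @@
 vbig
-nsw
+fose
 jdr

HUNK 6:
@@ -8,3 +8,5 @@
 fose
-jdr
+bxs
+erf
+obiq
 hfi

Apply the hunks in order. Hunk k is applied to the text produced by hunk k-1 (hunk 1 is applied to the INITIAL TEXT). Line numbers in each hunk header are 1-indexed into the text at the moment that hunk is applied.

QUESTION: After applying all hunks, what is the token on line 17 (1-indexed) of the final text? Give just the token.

Answer: gvkig

Derivation:
Hunk 1: at line 9 remove [hzxwf,hzbrl,omspq] add [qugza,xnaqy,gvkig] -> 13 lines: bmmb nzy alhz agfyw iww vbig shd cec ywn qugza xnaqy gvkig det
Hunk 2: at line 4 remove [iww] add [axmlc,yfi,ojni] -> 15 lines: bmmb nzy alhz agfyw axmlc yfi ojni vbig shd cec ywn qugza xnaqy gvkig det
Hunk 3: at line 7 remove [shd] add [nsw,jdr,hfi] -> 17 lines: bmmb nzy alhz agfyw axmlc yfi ojni vbig nsw jdr hfi cec ywn qugza xnaqy gvkig det
Hunk 4: at line 2 remove [agfyw,axmlc] add [hkh] -> 16 lines: bmmb nzy alhz hkh yfi ojni vbig nsw jdr hfi cec ywn qugza xnaqy gvkig det
Hunk 5: at line 7 remove [nsw] add [fose] -> 16 lines: bmmb nzy alhz hkh yfi ojni vbig fose jdr hfi cec ywn qugza xnaqy gvkig det
Hunk 6: at line 8 remove [jdr] add [bxs,erf,obiq] -> 18 lines: bmmb nzy alhz hkh yfi ojni vbig fose bxs erf obiq hfi cec ywn qugza xnaqy gvkig det
Final line 17: gvkig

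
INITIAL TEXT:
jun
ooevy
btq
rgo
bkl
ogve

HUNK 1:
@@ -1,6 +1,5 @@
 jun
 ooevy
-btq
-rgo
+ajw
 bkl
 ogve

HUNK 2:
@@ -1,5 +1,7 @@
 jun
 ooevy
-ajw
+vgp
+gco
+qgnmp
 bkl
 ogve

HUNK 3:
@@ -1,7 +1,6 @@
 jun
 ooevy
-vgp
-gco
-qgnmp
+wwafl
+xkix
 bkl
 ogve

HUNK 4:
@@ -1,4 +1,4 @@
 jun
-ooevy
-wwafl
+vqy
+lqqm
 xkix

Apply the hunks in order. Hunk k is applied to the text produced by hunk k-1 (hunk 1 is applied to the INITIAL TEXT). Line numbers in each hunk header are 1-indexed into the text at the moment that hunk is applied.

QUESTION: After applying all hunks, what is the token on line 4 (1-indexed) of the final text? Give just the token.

Hunk 1: at line 1 remove [btq,rgo] add [ajw] -> 5 lines: jun ooevy ajw bkl ogve
Hunk 2: at line 1 remove [ajw] add [vgp,gco,qgnmp] -> 7 lines: jun ooevy vgp gco qgnmp bkl ogve
Hunk 3: at line 1 remove [vgp,gco,qgnmp] add [wwafl,xkix] -> 6 lines: jun ooevy wwafl xkix bkl ogve
Hunk 4: at line 1 remove [ooevy,wwafl] add [vqy,lqqm] -> 6 lines: jun vqy lqqm xkix bkl ogve
Final line 4: xkix

Answer: xkix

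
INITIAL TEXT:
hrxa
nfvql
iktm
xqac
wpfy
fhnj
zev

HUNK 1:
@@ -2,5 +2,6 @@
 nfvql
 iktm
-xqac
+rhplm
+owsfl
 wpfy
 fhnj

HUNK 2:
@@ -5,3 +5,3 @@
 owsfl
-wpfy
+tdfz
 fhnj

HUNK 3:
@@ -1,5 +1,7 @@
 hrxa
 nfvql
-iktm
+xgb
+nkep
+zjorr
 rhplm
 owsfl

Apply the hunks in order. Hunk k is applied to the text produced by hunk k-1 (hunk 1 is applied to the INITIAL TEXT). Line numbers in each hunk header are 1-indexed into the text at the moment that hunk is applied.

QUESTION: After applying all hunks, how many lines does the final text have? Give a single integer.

Hunk 1: at line 2 remove [xqac] add [rhplm,owsfl] -> 8 lines: hrxa nfvql iktm rhplm owsfl wpfy fhnj zev
Hunk 2: at line 5 remove [wpfy] add [tdfz] -> 8 lines: hrxa nfvql iktm rhplm owsfl tdfz fhnj zev
Hunk 3: at line 1 remove [iktm] add [xgb,nkep,zjorr] -> 10 lines: hrxa nfvql xgb nkep zjorr rhplm owsfl tdfz fhnj zev
Final line count: 10

Answer: 10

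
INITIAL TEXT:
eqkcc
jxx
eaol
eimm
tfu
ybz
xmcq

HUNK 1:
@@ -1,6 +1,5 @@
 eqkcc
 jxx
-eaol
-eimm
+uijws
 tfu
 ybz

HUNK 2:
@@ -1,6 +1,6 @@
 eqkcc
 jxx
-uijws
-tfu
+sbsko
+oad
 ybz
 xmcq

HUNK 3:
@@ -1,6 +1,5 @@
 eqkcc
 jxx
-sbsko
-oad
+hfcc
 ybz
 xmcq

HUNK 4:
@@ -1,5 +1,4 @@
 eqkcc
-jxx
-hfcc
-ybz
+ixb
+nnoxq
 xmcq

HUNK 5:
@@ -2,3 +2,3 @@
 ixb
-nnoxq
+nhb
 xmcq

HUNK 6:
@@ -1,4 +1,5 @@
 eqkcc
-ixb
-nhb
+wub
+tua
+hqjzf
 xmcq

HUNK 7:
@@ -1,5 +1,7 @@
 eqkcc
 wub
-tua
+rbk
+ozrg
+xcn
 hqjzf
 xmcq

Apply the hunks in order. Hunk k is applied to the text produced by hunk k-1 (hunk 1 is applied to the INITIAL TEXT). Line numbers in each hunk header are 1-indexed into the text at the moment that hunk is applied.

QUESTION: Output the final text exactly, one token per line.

Answer: eqkcc
wub
rbk
ozrg
xcn
hqjzf
xmcq

Derivation:
Hunk 1: at line 1 remove [eaol,eimm] add [uijws] -> 6 lines: eqkcc jxx uijws tfu ybz xmcq
Hunk 2: at line 1 remove [uijws,tfu] add [sbsko,oad] -> 6 lines: eqkcc jxx sbsko oad ybz xmcq
Hunk 3: at line 1 remove [sbsko,oad] add [hfcc] -> 5 lines: eqkcc jxx hfcc ybz xmcq
Hunk 4: at line 1 remove [jxx,hfcc,ybz] add [ixb,nnoxq] -> 4 lines: eqkcc ixb nnoxq xmcq
Hunk 5: at line 2 remove [nnoxq] add [nhb] -> 4 lines: eqkcc ixb nhb xmcq
Hunk 6: at line 1 remove [ixb,nhb] add [wub,tua,hqjzf] -> 5 lines: eqkcc wub tua hqjzf xmcq
Hunk 7: at line 1 remove [tua] add [rbk,ozrg,xcn] -> 7 lines: eqkcc wub rbk ozrg xcn hqjzf xmcq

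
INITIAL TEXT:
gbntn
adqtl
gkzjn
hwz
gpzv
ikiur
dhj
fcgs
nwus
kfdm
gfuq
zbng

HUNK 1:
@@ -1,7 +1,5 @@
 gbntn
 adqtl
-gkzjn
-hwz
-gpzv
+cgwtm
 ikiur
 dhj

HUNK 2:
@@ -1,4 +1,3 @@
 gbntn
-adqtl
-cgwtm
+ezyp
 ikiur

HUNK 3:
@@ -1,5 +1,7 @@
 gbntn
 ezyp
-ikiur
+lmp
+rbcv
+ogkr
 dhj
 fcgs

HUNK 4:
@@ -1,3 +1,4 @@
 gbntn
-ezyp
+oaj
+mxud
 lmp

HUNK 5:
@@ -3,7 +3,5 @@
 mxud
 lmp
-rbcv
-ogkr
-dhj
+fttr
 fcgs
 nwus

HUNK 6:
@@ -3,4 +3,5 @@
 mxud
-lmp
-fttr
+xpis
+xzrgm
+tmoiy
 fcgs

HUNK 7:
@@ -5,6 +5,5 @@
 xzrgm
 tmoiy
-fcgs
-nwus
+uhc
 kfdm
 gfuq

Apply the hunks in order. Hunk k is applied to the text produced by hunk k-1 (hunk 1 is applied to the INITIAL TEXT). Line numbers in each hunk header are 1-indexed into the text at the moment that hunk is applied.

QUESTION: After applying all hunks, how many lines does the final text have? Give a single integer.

Hunk 1: at line 1 remove [gkzjn,hwz,gpzv] add [cgwtm] -> 10 lines: gbntn adqtl cgwtm ikiur dhj fcgs nwus kfdm gfuq zbng
Hunk 2: at line 1 remove [adqtl,cgwtm] add [ezyp] -> 9 lines: gbntn ezyp ikiur dhj fcgs nwus kfdm gfuq zbng
Hunk 3: at line 1 remove [ikiur] add [lmp,rbcv,ogkr] -> 11 lines: gbntn ezyp lmp rbcv ogkr dhj fcgs nwus kfdm gfuq zbng
Hunk 4: at line 1 remove [ezyp] add [oaj,mxud] -> 12 lines: gbntn oaj mxud lmp rbcv ogkr dhj fcgs nwus kfdm gfuq zbng
Hunk 5: at line 3 remove [rbcv,ogkr,dhj] add [fttr] -> 10 lines: gbntn oaj mxud lmp fttr fcgs nwus kfdm gfuq zbng
Hunk 6: at line 3 remove [lmp,fttr] add [xpis,xzrgm,tmoiy] -> 11 lines: gbntn oaj mxud xpis xzrgm tmoiy fcgs nwus kfdm gfuq zbng
Hunk 7: at line 5 remove [fcgs,nwus] add [uhc] -> 10 lines: gbntn oaj mxud xpis xzrgm tmoiy uhc kfdm gfuq zbng
Final line count: 10

Answer: 10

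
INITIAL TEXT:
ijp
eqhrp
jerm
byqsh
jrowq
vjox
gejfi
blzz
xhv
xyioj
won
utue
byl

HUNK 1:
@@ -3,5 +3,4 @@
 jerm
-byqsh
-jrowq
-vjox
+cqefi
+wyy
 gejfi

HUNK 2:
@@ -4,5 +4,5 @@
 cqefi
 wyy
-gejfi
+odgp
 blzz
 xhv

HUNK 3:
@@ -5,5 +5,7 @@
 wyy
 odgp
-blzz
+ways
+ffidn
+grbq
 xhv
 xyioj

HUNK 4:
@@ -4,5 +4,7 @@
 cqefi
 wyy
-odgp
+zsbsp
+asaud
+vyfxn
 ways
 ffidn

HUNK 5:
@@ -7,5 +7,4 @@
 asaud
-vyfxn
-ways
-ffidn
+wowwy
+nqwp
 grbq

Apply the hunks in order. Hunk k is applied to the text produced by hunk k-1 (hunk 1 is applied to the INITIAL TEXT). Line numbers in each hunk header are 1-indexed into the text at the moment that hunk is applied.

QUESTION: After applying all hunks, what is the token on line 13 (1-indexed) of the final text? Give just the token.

Hunk 1: at line 3 remove [byqsh,jrowq,vjox] add [cqefi,wyy] -> 12 lines: ijp eqhrp jerm cqefi wyy gejfi blzz xhv xyioj won utue byl
Hunk 2: at line 4 remove [gejfi] add [odgp] -> 12 lines: ijp eqhrp jerm cqefi wyy odgp blzz xhv xyioj won utue byl
Hunk 3: at line 5 remove [blzz] add [ways,ffidn,grbq] -> 14 lines: ijp eqhrp jerm cqefi wyy odgp ways ffidn grbq xhv xyioj won utue byl
Hunk 4: at line 4 remove [odgp] add [zsbsp,asaud,vyfxn] -> 16 lines: ijp eqhrp jerm cqefi wyy zsbsp asaud vyfxn ways ffidn grbq xhv xyioj won utue byl
Hunk 5: at line 7 remove [vyfxn,ways,ffidn] add [wowwy,nqwp] -> 15 lines: ijp eqhrp jerm cqefi wyy zsbsp asaud wowwy nqwp grbq xhv xyioj won utue byl
Final line 13: won

Answer: won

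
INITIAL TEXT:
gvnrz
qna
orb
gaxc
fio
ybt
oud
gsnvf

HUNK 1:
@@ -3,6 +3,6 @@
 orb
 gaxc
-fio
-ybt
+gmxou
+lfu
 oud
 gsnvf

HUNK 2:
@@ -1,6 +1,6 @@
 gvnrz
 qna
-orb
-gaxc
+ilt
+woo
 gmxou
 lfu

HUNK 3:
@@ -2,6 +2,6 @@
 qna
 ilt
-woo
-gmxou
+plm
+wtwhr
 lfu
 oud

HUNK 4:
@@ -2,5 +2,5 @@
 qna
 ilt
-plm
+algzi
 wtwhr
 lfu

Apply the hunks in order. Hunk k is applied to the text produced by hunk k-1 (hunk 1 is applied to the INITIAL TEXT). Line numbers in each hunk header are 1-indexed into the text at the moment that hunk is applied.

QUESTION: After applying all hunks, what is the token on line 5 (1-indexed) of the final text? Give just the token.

Hunk 1: at line 3 remove [fio,ybt] add [gmxou,lfu] -> 8 lines: gvnrz qna orb gaxc gmxou lfu oud gsnvf
Hunk 2: at line 1 remove [orb,gaxc] add [ilt,woo] -> 8 lines: gvnrz qna ilt woo gmxou lfu oud gsnvf
Hunk 3: at line 2 remove [woo,gmxou] add [plm,wtwhr] -> 8 lines: gvnrz qna ilt plm wtwhr lfu oud gsnvf
Hunk 4: at line 2 remove [plm] add [algzi] -> 8 lines: gvnrz qna ilt algzi wtwhr lfu oud gsnvf
Final line 5: wtwhr

Answer: wtwhr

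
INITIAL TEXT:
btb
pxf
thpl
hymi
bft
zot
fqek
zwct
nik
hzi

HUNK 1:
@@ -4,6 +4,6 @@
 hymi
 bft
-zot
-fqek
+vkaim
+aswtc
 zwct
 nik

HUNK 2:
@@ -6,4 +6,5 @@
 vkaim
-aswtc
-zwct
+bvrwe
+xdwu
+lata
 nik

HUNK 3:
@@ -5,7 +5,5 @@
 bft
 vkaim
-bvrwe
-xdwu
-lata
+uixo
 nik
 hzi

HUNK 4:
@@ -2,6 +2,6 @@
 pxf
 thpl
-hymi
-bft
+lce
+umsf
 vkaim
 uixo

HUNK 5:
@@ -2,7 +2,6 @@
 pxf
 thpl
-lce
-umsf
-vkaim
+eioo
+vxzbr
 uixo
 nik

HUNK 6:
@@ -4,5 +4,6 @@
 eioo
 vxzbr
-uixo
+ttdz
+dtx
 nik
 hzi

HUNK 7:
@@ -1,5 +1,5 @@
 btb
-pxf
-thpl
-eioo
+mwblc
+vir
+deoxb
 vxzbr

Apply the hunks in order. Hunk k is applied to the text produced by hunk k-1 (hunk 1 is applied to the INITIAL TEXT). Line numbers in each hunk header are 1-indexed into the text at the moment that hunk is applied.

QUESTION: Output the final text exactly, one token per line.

Answer: btb
mwblc
vir
deoxb
vxzbr
ttdz
dtx
nik
hzi

Derivation:
Hunk 1: at line 4 remove [zot,fqek] add [vkaim,aswtc] -> 10 lines: btb pxf thpl hymi bft vkaim aswtc zwct nik hzi
Hunk 2: at line 6 remove [aswtc,zwct] add [bvrwe,xdwu,lata] -> 11 lines: btb pxf thpl hymi bft vkaim bvrwe xdwu lata nik hzi
Hunk 3: at line 5 remove [bvrwe,xdwu,lata] add [uixo] -> 9 lines: btb pxf thpl hymi bft vkaim uixo nik hzi
Hunk 4: at line 2 remove [hymi,bft] add [lce,umsf] -> 9 lines: btb pxf thpl lce umsf vkaim uixo nik hzi
Hunk 5: at line 2 remove [lce,umsf,vkaim] add [eioo,vxzbr] -> 8 lines: btb pxf thpl eioo vxzbr uixo nik hzi
Hunk 6: at line 4 remove [uixo] add [ttdz,dtx] -> 9 lines: btb pxf thpl eioo vxzbr ttdz dtx nik hzi
Hunk 7: at line 1 remove [pxf,thpl,eioo] add [mwblc,vir,deoxb] -> 9 lines: btb mwblc vir deoxb vxzbr ttdz dtx nik hzi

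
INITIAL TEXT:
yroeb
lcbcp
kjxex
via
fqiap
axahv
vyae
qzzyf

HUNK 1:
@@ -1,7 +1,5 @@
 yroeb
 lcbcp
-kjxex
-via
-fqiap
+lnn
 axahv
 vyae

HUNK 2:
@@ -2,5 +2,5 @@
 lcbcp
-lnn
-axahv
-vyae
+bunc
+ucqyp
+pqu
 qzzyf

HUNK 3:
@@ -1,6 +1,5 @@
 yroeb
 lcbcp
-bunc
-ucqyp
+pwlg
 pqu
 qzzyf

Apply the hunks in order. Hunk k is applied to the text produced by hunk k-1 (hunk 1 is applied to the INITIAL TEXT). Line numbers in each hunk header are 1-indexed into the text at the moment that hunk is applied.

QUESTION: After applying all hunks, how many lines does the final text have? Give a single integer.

Answer: 5

Derivation:
Hunk 1: at line 1 remove [kjxex,via,fqiap] add [lnn] -> 6 lines: yroeb lcbcp lnn axahv vyae qzzyf
Hunk 2: at line 2 remove [lnn,axahv,vyae] add [bunc,ucqyp,pqu] -> 6 lines: yroeb lcbcp bunc ucqyp pqu qzzyf
Hunk 3: at line 1 remove [bunc,ucqyp] add [pwlg] -> 5 lines: yroeb lcbcp pwlg pqu qzzyf
Final line count: 5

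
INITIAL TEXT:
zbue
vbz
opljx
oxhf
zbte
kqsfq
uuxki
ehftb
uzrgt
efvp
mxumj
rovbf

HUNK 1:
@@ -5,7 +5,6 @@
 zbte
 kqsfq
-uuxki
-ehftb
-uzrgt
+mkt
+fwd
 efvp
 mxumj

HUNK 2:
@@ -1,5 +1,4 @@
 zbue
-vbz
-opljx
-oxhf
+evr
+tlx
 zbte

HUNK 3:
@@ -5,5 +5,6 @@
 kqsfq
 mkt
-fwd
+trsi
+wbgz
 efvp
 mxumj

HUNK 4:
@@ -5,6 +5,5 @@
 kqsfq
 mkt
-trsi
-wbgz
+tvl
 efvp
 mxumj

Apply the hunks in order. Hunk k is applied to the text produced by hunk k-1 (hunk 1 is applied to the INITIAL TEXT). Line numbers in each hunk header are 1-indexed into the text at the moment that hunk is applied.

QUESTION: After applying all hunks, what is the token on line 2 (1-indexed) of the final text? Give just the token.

Hunk 1: at line 5 remove [uuxki,ehftb,uzrgt] add [mkt,fwd] -> 11 lines: zbue vbz opljx oxhf zbte kqsfq mkt fwd efvp mxumj rovbf
Hunk 2: at line 1 remove [vbz,opljx,oxhf] add [evr,tlx] -> 10 lines: zbue evr tlx zbte kqsfq mkt fwd efvp mxumj rovbf
Hunk 3: at line 5 remove [fwd] add [trsi,wbgz] -> 11 lines: zbue evr tlx zbte kqsfq mkt trsi wbgz efvp mxumj rovbf
Hunk 4: at line 5 remove [trsi,wbgz] add [tvl] -> 10 lines: zbue evr tlx zbte kqsfq mkt tvl efvp mxumj rovbf
Final line 2: evr

Answer: evr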